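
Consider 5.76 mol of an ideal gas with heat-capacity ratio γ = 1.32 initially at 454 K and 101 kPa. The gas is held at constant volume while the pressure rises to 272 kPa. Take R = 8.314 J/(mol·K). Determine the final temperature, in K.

V₁ = nRT₁/P₁ = 5.76×8.314×454/101 = 215 L.
Isochoric: V stays 215 L; P/T = const ⇒ T₂ = 1220 K, P₂ = 272 kPa.

1220 K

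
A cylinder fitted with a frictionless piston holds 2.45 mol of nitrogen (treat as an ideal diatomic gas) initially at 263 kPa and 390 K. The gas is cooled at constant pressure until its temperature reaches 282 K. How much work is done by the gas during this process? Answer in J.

-2200 J

V₁ = nRT₁/P₁ = 2.45×8.314×390/263 = 30.2 L.
Isobaric: P stays 263 kPa; V/T = const ⇒ T₂ = 282 K, V₂ = 21.8 L.
W = PΔV = 263×(21.8−30.2) kPa·L = -2200 J.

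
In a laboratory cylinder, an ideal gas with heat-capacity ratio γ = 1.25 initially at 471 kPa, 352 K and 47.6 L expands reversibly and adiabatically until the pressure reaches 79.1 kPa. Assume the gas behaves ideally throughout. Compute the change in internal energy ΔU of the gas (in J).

-26900 J

n = P₁V₁/(RT₁) = 471×47.6/(8.314×352) = 7.66 mol.
Adiabatic: T₂/T₁ = (P₂/P₁)^((γ−1)/γ) ⇒ T₂ = 352×(0.168)^0.200 = 246 K; V₂ = 198 L.
For an ideal gas ΔU = nCvΔT with Cv = R/(γ−1) = 33.3 J/(mol·K).
ΔU = 7.66×33.3×(246−352) = -26900 J.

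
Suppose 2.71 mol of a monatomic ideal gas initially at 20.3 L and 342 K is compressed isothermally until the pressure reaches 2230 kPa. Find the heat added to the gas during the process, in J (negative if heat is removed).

P₁ = nRT₁/V₁ = 2.71×8.314×342/20.3 = 380 kPa.
Isothermal: T stays 342 K; PV = const ⇒ V₂ = 3.46 L, P₂ = 2230 kPa.
ΔU = 0 (ideal gas, T constant).
W = nRT ln(V₂/V₁) = 2.71×8.314×342×ln(0.170) = -13600 J.
Q = ΔU + W = -13600 J.

-13600 J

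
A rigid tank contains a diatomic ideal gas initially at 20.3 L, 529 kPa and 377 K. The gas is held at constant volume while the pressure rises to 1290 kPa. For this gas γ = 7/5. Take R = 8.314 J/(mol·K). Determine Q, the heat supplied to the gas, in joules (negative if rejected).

38600 J

n = P₁V₁/(RT₁) = 529×20.3/(8.314×377) = 3.43 mol.
Isochoric: V stays 20.3 L; P/T = const ⇒ T₂ = 919 K, P₂ = 1290 kPa.
W = 0 (no volume change).
ΔU = nCvΔT = 3.43×20.8×(919−377) = 38600 J.
Q = ΔU = 38600 J.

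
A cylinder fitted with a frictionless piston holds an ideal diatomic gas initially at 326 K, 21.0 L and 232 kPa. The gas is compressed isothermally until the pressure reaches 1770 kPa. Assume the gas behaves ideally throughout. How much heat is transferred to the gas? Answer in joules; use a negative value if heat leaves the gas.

n = P₁V₁/(RT₁) = 232×21.0/(8.314×326) = 1.80 mol.
Isothermal: T stays 326 K; PV = const ⇒ V₂ = 2.75 L, P₂ = 1770 kPa.
ΔU = 0 (ideal gas, T constant).
W = nRT ln(V₂/V₁) = 1.80×8.314×326×ln(0.131) = -9900 J.
Q = ΔU + W = -9900 J.

-9900 J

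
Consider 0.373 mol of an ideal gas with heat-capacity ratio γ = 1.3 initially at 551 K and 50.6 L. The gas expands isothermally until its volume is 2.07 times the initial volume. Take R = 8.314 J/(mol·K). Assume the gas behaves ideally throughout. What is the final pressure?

16.3 kPa

P₁ = nRT₁/V₁ = 0.373×8.314×551/50.6 = 33.8 kPa.
Isothermal: T stays 551 K; PV = const ⇒ V₂ = 105 L, P₂ = 16.3 kPa.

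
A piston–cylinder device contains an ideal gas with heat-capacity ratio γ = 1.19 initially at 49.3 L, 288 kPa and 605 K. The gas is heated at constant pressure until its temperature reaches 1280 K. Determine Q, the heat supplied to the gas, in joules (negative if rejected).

n = P₁V₁/(RT₁) = 288×49.3/(8.314×605) = 2.82 mol.
Isobaric: P stays 288 kPa; V/T = const ⇒ T₂ = 1280 K, V₂ = 104 L.
W = PΔV = 288×(104−49.3) kPa·L = 15800 J.
ΔU = nCvΔT = 2.82×43.8×(1280−605) = 83400 J.
Q = ΔU + W = nCpΔT = 99200 J.

99200 J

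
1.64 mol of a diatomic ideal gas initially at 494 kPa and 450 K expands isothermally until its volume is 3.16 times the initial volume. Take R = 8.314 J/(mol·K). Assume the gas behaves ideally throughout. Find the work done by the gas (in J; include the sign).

V₁ = nRT₁/P₁ = 1.64×8.314×450/494 = 12.4 L.
Isothermal: T stays 450 K; PV = const ⇒ V₂ = 39.2 L, P₂ = 156 kPa.
W = nRT ln(V₂/V₁) = 1.64×8.314×450×ln(3.16) = 7060 J.

7060 J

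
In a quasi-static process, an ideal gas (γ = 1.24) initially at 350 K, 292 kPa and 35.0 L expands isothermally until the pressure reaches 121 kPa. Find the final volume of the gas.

84.5 L

Isothermal: T stays 350 K; PV = const ⇒ V₂ = 84.5 L, P₂ = 121 kPa.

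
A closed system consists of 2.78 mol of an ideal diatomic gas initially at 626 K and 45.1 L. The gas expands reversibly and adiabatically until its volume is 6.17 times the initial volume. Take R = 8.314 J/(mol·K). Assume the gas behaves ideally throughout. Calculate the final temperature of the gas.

302 K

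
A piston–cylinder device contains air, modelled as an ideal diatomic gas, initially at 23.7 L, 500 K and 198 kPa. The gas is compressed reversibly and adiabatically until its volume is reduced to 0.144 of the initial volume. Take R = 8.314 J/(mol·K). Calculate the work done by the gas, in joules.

n = P₁V₁/(RT₁) = 198×23.7/(8.314×500) = 1.13 mol.
Adiabatic: TV^(γ−1) = const ⇒ T₂ = 500×(6.94)^0.400 = 1090 K; PV^γ = const ⇒ P₂ = 2990 kPa.
ΔU = nCvΔT = 1.13×20.8×(1090−500) = 13700 J.
Q = 0 for an adiabatic process, so W = −ΔU = -13700 J.

-13700 J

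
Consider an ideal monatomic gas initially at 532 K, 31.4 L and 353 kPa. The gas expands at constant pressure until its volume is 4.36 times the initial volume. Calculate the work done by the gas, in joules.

37200 J

n = P₁V₁/(RT₁) = 353×31.4/(8.314×532) = 2.51 mol.
Isobaric: P stays 353 kPa; V/T = const ⇒ T₂ = 2320 K, V₂ = 137 L.
W = PΔV = 353×(137−31.4) kPa·L = 37200 J.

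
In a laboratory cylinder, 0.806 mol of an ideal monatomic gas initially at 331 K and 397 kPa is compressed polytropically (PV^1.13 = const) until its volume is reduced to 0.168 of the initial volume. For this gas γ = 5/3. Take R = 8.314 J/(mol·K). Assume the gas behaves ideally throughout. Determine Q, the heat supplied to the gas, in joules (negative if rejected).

-3580 J

V₁ = nRT₁/P₁ = 0.806×8.314×331/397 = 5.59 L.
Polytropic n=1.13: T₂ = T₁(V₁/V₂)^(n−1) = 331×(5.95)^0.13 = 417 K; P₂ = P₁(V₁/V₂)^n = 2980 kPa.
W = (P₁V₁−P₂V₂)/(n−1) = (397×5.59−2980×0.939)/0.13 = -4450 J.
ΔU = nCvΔT = 0.806×12.5×(417−331) = 868 J.
Q = ΔU + W = -3580 J.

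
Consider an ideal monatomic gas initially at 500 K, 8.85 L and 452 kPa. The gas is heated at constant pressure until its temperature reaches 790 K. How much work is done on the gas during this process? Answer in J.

-2320 J

n = P₁V₁/(RT₁) = 452×8.85/(8.314×500) = 0.962 mol.
Isobaric: P stays 452 kPa; V/T = const ⇒ T₂ = 790 K, V₂ = 14.0 L.
W = PΔV = 452×(14.0−8.85) kPa·L = 2320 J.
Work done on the gas = −W_by = -2320 J.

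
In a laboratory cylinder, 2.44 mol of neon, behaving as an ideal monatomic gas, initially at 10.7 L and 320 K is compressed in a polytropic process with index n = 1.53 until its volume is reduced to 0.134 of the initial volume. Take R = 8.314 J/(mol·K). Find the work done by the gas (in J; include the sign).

-23300 J

P₁ = nRT₁/V₁ = 2.44×8.314×320/10.7 = 607 kPa.
Polytropic n=1.53: T₂ = T₁(V₁/V₂)^(n−1) = 320×(7.46)^0.53 = 929 K; P₂ = P₁(V₁/V₂)^n = 13100 kPa.
W = (P₁V₁−P₂V₂)/(n−1) = (607×10.7−13100×1.43)/0.53 = -23300 J.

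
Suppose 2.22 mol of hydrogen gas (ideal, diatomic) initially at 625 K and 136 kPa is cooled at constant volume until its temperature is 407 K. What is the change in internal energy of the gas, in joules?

-10100 J

V₁ = nRT₁/P₁ = 2.22×8.314×625/136 = 84.8 L.
Isochoric: V stays 84.8 L; P/T = const ⇒ T₂ = 407 K, P₂ = 88.6 kPa.
For an ideal gas ΔU = nCvΔT with Cv = (5/2)R = 20.8 J/(mol·K).
ΔU = 2.22×20.8×(407−625) = -10100 J.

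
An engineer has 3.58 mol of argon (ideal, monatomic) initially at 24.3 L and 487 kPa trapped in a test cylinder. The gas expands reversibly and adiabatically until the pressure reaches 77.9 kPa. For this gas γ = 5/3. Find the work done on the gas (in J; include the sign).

-9220 J

T₁ = P₁V₁/(nR) = 487×24.3/(3.58×8.314) = 398 K.
Adiabatic: T₂/T₁ = (P₂/P₁)^((γ−1)/γ) ⇒ T₂ = 398×(0.160)^0.400 = 191 K; V₂ = 73.0 L.
ΔU = nCvΔT = 3.58×12.5×(191−398) = -9220 J.
Q = 0 for an adiabatic process, so W = −ΔU = 9220 J.
Work done on the gas = −W_by = -9220 J.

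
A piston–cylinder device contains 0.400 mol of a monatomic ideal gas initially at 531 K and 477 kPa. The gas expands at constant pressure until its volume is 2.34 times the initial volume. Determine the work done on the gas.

V₁ = nRT₁/P₁ = 0.400×8.314×531/477 = 3.70 L.
Isobaric: P stays 477 kPa; V/T = const ⇒ T₂ = 1240 K, V₂ = 8.66 L.
W = PΔV = 477×(8.66−3.70) kPa·L = 2370 J.
Work done on the gas = −W_by = -2370 J.

-2370 J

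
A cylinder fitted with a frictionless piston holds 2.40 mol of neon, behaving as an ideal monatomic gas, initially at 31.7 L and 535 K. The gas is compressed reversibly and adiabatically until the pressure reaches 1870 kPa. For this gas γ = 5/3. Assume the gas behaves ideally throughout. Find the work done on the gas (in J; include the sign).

15800 J

P₁ = nRT₁/V₁ = 2.40×8.314×535/31.7 = 337 kPa.
Adiabatic: T₂/T₁ = (P₂/P₁)^((γ−1)/γ) ⇒ T₂ = 535×(5.55)^0.400 = 1060 K; V₂ = 11.3 L.
ΔU = nCvΔT = 2.40×12.5×(1060−535) = 15800 J.
Q = 0 for an adiabatic process, so W = −ΔU = -15800 J.
Work done on the gas = −W_by = 15800 J.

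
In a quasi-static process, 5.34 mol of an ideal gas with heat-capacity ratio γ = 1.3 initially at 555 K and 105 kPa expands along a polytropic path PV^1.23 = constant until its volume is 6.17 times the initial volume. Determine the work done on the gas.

-36600 J

V₁ = nRT₁/P₁ = 5.34×8.314×555/105 = 235 L.
Polytropic n=1.23: T₂ = T₁(V₁/V₂)^(n−1) = 555×(0.162)^0.23 = 365 K; P₂ = P₁(V₁/V₂)^n = 11.2 kPa.
W = (P₁V₁−P₂V₂)/(n−1) = (105×235−11.2×1450)/0.23 = 36600 J.
Work done on the gas = −W_by = -36600 J.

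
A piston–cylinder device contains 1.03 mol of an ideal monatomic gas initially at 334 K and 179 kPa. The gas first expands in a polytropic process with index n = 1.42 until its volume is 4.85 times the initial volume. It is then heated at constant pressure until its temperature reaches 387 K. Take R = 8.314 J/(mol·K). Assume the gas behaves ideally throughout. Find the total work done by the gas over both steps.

5140 J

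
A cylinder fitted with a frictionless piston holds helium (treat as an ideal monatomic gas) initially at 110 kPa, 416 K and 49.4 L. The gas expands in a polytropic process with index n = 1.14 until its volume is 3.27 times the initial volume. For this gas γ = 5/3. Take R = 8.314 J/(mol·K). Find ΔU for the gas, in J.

n = P₁V₁/(RT₁) = 110×49.4/(8.314×416) = 1.57 mol.
Polytropic n=1.14: T₂ = T₁(V₁/V₂)^(n−1) = 416×(0.306)^0.14 = 352 K; P₂ = P₁(V₁/V₂)^n = 28.5 kPa.
For an ideal gas ΔU = nCvΔT with Cv = (3/2)R = 12.5 J/(mol·K).
ΔU = 1.57×12.5×(352−416) = -1250 J.

-1250 J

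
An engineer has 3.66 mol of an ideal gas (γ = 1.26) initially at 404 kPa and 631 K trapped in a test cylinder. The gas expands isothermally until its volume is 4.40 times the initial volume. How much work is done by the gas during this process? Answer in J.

28400 J

V₁ = nRT₁/P₁ = 3.66×8.314×631/404 = 47.5 L.
Isothermal: T stays 631 K; PV = const ⇒ V₂ = 209 L, P₂ = 91.8 kPa.
W = nRT ln(V₂/V₁) = 3.66×8.314×631×ln(4.40) = 28400 J.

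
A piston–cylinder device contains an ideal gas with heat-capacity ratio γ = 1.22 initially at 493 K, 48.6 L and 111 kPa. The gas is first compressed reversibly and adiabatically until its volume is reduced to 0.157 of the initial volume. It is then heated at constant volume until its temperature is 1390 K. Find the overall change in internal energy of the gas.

n = P₁V₁/(RT₁) = 111×48.6/(8.314×493) = 1.32 mol.
Step 1 — Adiabatic: TV^(γ−1) = const ⇒ T₂ = 493×(6.37)^0.220 = 741 K; PV^γ = const ⇒ P₂ = 1060 kPa.
ΔU = nCvΔT = 1.32×37.8×(741−493) = 12300 J.
Q = 0 for an adiabatic process, so W = −ΔU = -12300 J.
State after step 1: P = 1060 kPa, V = 7.63 L, T = 741 K.
Step 2 — Isochoric: V stays 7.63 L; P/T = const ⇒ T₂ = 1390 K, P₂ = 1990 kPa.
W = 0 (no volume change).
ΔU = nCvΔT = 1.32×37.8×(1390−741) = 32300 J.
Q = ΔU = 32300 J.
Net over both steps: W = -12300 J, Q = 32300 J, ΔU = 44600 J.

44600 J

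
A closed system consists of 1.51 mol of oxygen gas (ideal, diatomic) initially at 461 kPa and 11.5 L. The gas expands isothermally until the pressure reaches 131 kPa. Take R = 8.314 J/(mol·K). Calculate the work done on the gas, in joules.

-6670 J

T₁ = P₁V₁/(nR) = 461×11.5/(1.51×8.314) = 422 K.
Isothermal: T stays 422 K; PV = const ⇒ V₂ = 40.5 L, P₂ = 131 kPa.
W = nRT ln(V₂/V₁) = 1.51×8.314×422×ln(3.52) = 6670 J.
Work done on the gas = −W_by = -6670 J.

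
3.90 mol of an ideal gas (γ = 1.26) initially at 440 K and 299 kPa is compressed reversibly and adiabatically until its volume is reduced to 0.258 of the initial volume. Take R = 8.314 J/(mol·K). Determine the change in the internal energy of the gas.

V₁ = nRT₁/P₁ = 3.90×8.314×440/299 = 47.7 L.
Adiabatic: TV^(γ−1) = const ⇒ T₂ = 440×(3.88)^0.260 = 626 K; PV^γ = const ⇒ P₂ = 1650 kPa.
For an ideal gas ΔU = nCvΔT with Cv = R/(γ−1) = 32.0 J/(mol·K).
ΔU = 3.90×32.0×(626−440) = 23200 J.

23200 J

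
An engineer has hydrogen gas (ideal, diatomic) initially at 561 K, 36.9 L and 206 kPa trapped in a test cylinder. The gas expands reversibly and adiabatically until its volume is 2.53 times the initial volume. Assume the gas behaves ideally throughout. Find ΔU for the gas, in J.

n = P₁V₁/(RT₁) = 206×36.9/(8.314×561) = 1.63 mol.
Adiabatic: TV^(γ−1) = const ⇒ T₂ = 561×(0.395)^0.400 = 387 K; PV^γ = const ⇒ P₂ = 56.2 kPa.
For an ideal gas ΔU = nCvΔT with Cv = (5/2)R = 20.8 J/(mol·K).
ΔU = 1.63×20.8×(387−561) = -5890 J.

-5890 J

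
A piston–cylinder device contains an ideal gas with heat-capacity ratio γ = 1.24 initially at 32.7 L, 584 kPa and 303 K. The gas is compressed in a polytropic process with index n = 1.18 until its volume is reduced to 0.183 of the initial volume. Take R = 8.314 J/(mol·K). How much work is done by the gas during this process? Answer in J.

n = P₁V₁/(RT₁) = 584×32.7/(8.314×303) = 7.58 mol.
Polytropic n=1.18: T₂ = T₁(V₁/V₂)^(n−1) = 303×(5.46)^0.18 = 411 K; P₂ = P₁(V₁/V₂)^n = 4330 kPa.
W = (P₁V₁−P₂V₂)/(n−1) = (584×32.7−4330×5.98)/0.18 = -37900 J.

-37900 J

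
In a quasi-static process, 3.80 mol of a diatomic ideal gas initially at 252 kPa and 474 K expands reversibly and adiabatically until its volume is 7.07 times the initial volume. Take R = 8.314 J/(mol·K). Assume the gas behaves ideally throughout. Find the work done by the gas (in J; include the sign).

20300 J

V₁ = nRT₁/P₁ = 3.80×8.314×474/252 = 59.4 L.
Adiabatic: TV^(γ−1) = const ⇒ T₂ = 474×(0.141)^0.400 = 217 K; PV^γ = const ⇒ P₂ = 16.3 kPa.
ΔU = nCvΔT = 3.80×20.8×(217−474) = -20300 J.
Q = 0 for an adiabatic process, so W = −ΔU = 20300 J.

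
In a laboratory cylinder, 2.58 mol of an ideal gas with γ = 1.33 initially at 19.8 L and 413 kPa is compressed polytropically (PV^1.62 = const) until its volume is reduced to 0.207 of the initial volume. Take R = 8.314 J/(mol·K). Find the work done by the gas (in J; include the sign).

-21800 J

T₁ = P₁V₁/(nR) = 413×19.8/(2.58×8.314) = 381 K.
Polytropic n=1.62: T₂ = T₁(V₁/V₂)^(n−1) = 381×(4.83)^0.62 = 1010 K; P₂ = P₁(V₁/V₂)^n = 5300 kPa.
W = (P₁V₁−P₂V₂)/(n−1) = (413×19.8−5300×4.10)/0.62 = -21800 J.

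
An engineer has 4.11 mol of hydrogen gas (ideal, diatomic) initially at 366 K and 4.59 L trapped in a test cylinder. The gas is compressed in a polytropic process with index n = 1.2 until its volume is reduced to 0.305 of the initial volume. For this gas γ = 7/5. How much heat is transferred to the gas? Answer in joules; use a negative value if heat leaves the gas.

-8380 J

P₁ = nRT₁/V₁ = 4.11×8.314×366/4.59 = 2720 kPa.
Polytropic n=1.2: T₂ = T₁(V₁/V₂)^(n−1) = 366×(3.28)^0.20 = 464 K; P₂ = P₁(V₁/V₂)^n = 11300 kPa.
W = (P₁V₁−P₂V₂)/(n−1) = (2720×4.59−11300×1.40)/0.20 = -16800 J.
ΔU = nCvΔT = 4.11×20.8×(464−366) = 8380 J.
Q = ΔU + W = -8380 J.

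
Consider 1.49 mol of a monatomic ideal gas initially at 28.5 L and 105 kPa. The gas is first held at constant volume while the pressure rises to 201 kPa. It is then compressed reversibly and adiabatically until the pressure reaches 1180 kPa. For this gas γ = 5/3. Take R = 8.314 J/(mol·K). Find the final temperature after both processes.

T₁ = P₁V₁/(nR) = 105×28.5/(1.49×8.314) = 242 K.
Step 1 — Isochoric: V stays 28.5 L; P/T = const ⇒ T₂ = 462 K, P₂ = 201 kPa.
W = 0 (no volume change).
ΔU = nCvΔT = 1.49×12.5×(462−242) = 4100 J.
Q = ΔU = 4100 J.
State after step 1: P = 201 kPa, V = 28.5 L, T = 462 K.
Step 2 — Adiabatic: T₂/T₁ = (P₂/P₁)^((γ−1)/γ) ⇒ T₂ = 462×(5.87)^0.400 = 939 K; V₂ = 9.85 L.
ΔU = nCvΔT = 1.49×12.5×(939−462) = 8850 J.
Q = 0 for an adiabatic process, so W = −ΔU = -8850 J.
Net over both steps: W = -8850 J, Q = 4100 J, ΔU = 13000 J.

939 K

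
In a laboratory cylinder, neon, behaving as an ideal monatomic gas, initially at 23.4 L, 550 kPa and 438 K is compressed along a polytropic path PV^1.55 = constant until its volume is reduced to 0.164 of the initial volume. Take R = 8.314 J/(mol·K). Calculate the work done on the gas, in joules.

39800 J

n = P₁V₁/(RT₁) = 550×23.4/(8.314×438) = 3.53 mol.
Polytropic n=1.55: T₂ = T₁(V₁/V₂)^(n−1) = 438×(6.10)^0.55 = 1180 K; P₂ = P₁(V₁/V₂)^n = 9060 kPa.
W = (P₁V₁−P₂V₂)/(n−1) = (550×23.4−9060×3.84)/0.55 = -39800 J.
Work done on the gas = −W_by = 39800 J.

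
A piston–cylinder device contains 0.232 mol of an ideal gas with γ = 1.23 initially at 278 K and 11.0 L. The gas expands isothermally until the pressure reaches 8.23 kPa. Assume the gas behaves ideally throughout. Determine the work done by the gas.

954 J

P₁ = nRT₁/V₁ = 0.232×8.314×278/11.0 = 48.7 kPa.
Isothermal: T stays 278 K; PV = const ⇒ V₂ = 65.2 L, P₂ = 8.23 kPa.
W = nRT ln(V₂/V₁) = 0.232×8.314×278×ln(5.92) = 954 J.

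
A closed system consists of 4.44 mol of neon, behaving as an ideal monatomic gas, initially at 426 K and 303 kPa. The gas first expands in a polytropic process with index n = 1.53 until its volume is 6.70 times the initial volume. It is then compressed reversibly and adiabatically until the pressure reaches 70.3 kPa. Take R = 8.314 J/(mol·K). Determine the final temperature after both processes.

278 K

V₁ = nRT₁/P₁ = 4.44×8.314×426/303 = 51.9 L.
Step 1 — Polytropic n=1.53: T₂ = T₁(V₁/V₂)^(n−1) = 426×(0.149)^0.53 = 155 K; P₂ = P₁(V₁/V₂)^n = 16.5 kPa.
W = (P₁V₁−P₂V₂)/(n−1) = (303×51.9−16.5×348)/0.53 = 18800 J.
ΔU = nCvΔT = 4.44×12.5×(155−426) = -15000 J.
Q = ΔU + W = 3860 J.
State after step 1: P = 16.5 kPa, V = 348 L, T = 155 K.
Step 2 — Adiabatic: T₂/T₁ = (P₂/P₁)^((γ−1)/γ) ⇒ T₂ = 155×(4.26)^0.400 = 278 K; V₂ = 146 L.
ΔU = nCvΔT = 4.44×12.5×(278−155) = 6760 J.
Q = 0 for an adiabatic process, so W = −ΔU = -6760 J.
Net over both steps: W = 12100 J, Q = 3860 J, ΔU = -8220 J.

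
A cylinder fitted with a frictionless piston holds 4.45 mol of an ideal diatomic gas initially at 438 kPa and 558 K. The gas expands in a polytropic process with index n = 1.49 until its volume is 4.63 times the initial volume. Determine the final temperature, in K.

263 K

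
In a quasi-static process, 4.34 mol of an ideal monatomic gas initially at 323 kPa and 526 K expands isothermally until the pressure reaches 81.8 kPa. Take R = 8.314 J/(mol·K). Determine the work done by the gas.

26100 J

V₁ = nRT₁/P₁ = 4.34×8.314×526/323 = 58.8 L.
Isothermal: T stays 526 K; PV = const ⇒ V₂ = 232 L, P₂ = 81.8 kPa.
W = nRT ln(V₂/V₁) = 4.34×8.314×526×ln(3.95) = 26100 J.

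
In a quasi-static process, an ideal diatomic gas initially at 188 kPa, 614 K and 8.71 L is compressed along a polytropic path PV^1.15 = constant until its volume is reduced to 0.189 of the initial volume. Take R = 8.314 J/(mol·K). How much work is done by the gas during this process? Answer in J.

n = P₁V₁/(RT₁) = 188×8.71/(8.314×614) = 0.321 mol.
Polytropic n=1.15: T₂ = T₁(V₁/V₂)^(n−1) = 614×(5.29)^0.15 = 788 K; P₂ = P₁(V₁/V₂)^n = 1280 kPa.
W = (P₁V₁−P₂V₂)/(n−1) = (188×8.71−1280×1.65)/0.15 = -3100 J.

-3100 J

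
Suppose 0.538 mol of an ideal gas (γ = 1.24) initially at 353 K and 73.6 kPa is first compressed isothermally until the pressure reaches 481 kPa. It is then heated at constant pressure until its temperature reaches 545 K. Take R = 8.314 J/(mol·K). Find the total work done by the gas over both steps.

-2110 J

V₁ = nRT₁/P₁ = 0.538×8.314×353/73.6 = 21.5 L.
Step 1 — Isothermal: T stays 353 K; PV = const ⇒ V₂ = 3.28 L, P₂ = 481 kPa.
ΔU = 0 (ideal gas, T constant).
W = nRT ln(V₂/V₁) = 0.538×8.314×353×ln(0.153) = -2960 J.
Q = ΔU + W = -2960 J.
State after step 1: P = 481 kPa, V = 3.28 L, T = 353 K.
Step 2 — Isobaric: P stays 481 kPa; V/T = const ⇒ T₂ = 545 K, V₂ = 5.07 L.
W = PΔV = 481×(5.07−3.28) kPa·L = 859 J.
ΔU = nCvΔT = 0.538×34.6×(545−353) = 3580 J.
Q = ΔU + W = nCpΔT = 4440 J.
Net over both steps: W = -2110 J, Q = 1470 J, ΔU = 3580 J.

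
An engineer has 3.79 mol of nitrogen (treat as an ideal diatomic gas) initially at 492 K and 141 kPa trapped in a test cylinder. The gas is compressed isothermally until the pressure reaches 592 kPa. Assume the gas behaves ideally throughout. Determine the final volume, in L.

26.2 L

V₁ = nRT₁/P₁ = 3.79×8.314×492/141 = 110 L.
Isothermal: T stays 492 K; PV = const ⇒ V₂ = 26.2 L, P₂ = 592 kPa.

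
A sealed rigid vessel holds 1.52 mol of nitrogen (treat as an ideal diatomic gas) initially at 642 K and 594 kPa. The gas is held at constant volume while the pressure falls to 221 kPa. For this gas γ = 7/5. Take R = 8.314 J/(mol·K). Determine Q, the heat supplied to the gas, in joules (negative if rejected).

-12700 J

V₁ = nRT₁/P₁ = 1.52×8.314×642/594 = 13.7 L.
Isochoric: V stays 13.7 L; P/T = const ⇒ T₂ = 239 K, P₂ = 221 kPa.
W = 0 (no volume change).
ΔU = nCvΔT = 1.52×20.8×(239−642) = -12700 J.
Q = ΔU = -12700 J.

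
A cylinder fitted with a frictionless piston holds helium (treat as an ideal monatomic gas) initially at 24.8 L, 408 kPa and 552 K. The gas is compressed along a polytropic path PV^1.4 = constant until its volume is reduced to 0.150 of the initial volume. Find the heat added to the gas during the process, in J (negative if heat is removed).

-11500 J

n = P₁V₁/(RT₁) = 408×24.8/(8.314×552) = 2.20 mol.
Polytropic n=1.4: T₂ = T₁(V₁/V₂)^(n−1) = 552×(6.67)^0.40 = 1180 K; P₂ = P₁(V₁/V₂)^n = 5810 kPa.
W = (P₁V₁−P₂V₂)/(n−1) = (408×24.8−5810×3.72)/0.40 = -28700 J.
ΔU = nCvΔT = 2.20×12.5×(1180−552) = 17200 J.
Q = ΔU + W = -11500 J.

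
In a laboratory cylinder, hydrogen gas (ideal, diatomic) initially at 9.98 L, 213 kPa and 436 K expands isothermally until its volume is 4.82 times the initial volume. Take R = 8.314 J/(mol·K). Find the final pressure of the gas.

44.2 kPa

Isothermal: T stays 436 K; PV = const ⇒ V₂ = 48.1 L, P₂ = 44.2 kPa.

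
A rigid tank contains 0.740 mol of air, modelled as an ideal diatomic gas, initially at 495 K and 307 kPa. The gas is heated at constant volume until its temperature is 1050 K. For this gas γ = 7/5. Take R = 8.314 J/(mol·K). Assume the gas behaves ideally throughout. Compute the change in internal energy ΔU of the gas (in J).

V₁ = nRT₁/P₁ = 0.740×8.314×495/307 = 9.92 L.
Isochoric: V stays 9.92 L; P/T = const ⇒ T₂ = 1050 K, P₂ = 651 kPa.
For an ideal gas ΔU = nCvΔT with Cv = (5/2)R = 20.8 J/(mol·K).
ΔU = 0.740×20.8×(1050−495) = 8540 J.

8540 J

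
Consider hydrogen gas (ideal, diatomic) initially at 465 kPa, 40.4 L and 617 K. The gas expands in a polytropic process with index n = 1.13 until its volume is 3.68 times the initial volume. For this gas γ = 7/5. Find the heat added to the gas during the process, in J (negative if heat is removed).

n = P₁V₁/(RT₁) = 465×40.4/(8.314×617) = 3.66 mol.
Polytropic n=1.13: T₂ = T₁(V₁/V₂)^(n−1) = 617×(0.272)^0.13 = 521 K; P₂ = P₁(V₁/V₂)^n = 107 kPa.
W = (P₁V₁−P₂V₂)/(n−1) = (465×40.4−107×149)/0.13 = 22500 J.
ΔU = nCvΔT = 3.66×20.8×(521−617) = -7320 J.
Q = ΔU + W = 15200 J.

15200 J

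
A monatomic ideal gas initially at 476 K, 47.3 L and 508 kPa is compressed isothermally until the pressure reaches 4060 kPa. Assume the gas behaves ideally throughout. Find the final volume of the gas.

5.92 L

Isothermal: T stays 476 K; PV = const ⇒ V₂ = 5.92 L, P₂ = 4060 kPa.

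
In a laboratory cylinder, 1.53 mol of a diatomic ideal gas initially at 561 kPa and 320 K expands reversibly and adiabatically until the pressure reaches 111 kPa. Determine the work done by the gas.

3770 J

V₁ = nRT₁/P₁ = 1.53×8.314×320/561 = 7.26 L.
Adiabatic: T₂/T₁ = (P₂/P₁)^((γ−1)/γ) ⇒ T₂ = 320×(0.198)^0.286 = 201 K; V₂ = 23.1 L.
ΔU = nCvΔT = 1.53×20.8×(201−320) = -3770 J.
Q = 0 for an adiabatic process, so W = −ΔU = 3770 J.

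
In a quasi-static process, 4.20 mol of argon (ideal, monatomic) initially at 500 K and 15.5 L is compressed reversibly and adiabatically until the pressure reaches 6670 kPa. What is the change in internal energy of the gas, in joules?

27200 J

P₁ = nRT₁/V₁ = 4.20×8.314×500/15.5 = 1130 kPa.
Adiabatic: T₂/T₁ = (P₂/P₁)^((γ−1)/γ) ⇒ T₂ = 500×(5.92)^0.400 = 1020 K; V₂ = 5.33 L.
For an ideal gas ΔU = nCvΔT with Cv = (3/2)R = 12.5 J/(mol·K).
ΔU = 4.20×12.5×(1020−500) = 27200 J.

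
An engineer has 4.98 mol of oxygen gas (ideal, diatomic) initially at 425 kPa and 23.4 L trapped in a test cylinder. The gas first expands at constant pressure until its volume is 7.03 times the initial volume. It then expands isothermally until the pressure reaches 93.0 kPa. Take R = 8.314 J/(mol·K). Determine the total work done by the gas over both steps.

166000 J

T₁ = P₁V₁/(nR) = 425×23.4/(4.98×8.314) = 240 K.
Step 1 — Isobaric: P stays 425 kPa; V/T = const ⇒ T₂ = 1690 K, V₂ = 165 L.
W = PΔV = 425×(165−23.4) kPa·L = 60000 J.
ΔU = nCvΔT = 4.98×20.8×(1690−240) = 150000 J.
Q = ΔU + W = nCpΔT = 210000 J.
State after step 1: P = 425 kPa, V = 165 L, T = 1690 K.
Step 2 — Isothermal: T stays 1690 K; PV = const ⇒ V₂ = 752 L, P₂ = 93.0 kPa.
ΔU = 0 (ideal gas, T constant).
W = nRT ln(V₂/V₁) = 4.98×8.314×1690×ln(4.57) = 106000 J.
Q = ΔU + W = 106000 J.
Net over both steps: W = 166000 J, Q = 316000 J, ΔU = 150000 J.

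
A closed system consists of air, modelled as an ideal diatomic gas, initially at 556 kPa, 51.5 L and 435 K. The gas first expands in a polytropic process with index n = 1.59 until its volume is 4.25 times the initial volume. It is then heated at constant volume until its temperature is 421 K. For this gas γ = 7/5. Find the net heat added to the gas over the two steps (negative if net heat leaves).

n = P₁V₁/(RT₁) = 556×51.5/(8.314×435) = 7.92 mol.
Step 1 — Polytropic n=1.59: T₂ = T₁(V₁/V₂)^(n−1) = 435×(0.235)^0.59 = 185 K; P₂ = P₁(V₁/V₂)^n = 55.7 kPa.
W = (P₁V₁−P₂V₂)/(n−1) = (556×51.5−55.7×219)/0.59 = 27900 J.
ΔU = nCvΔT = 7.92×20.8×(185−435) = -41100 J.
Q = ΔU + W = -13200 J.
State after step 1: P = 55.7 kPa, V = 219 L, T = 185 K.
Step 2 — Isochoric: V stays 219 L; P/T = const ⇒ T₂ = 421 K, P₂ = 127 kPa.
W = 0 (no volume change).
ΔU = nCvΔT = 7.92×20.8×(421−185) = 38800 J.
Q = ΔU = 38800 J.
Net over both steps: W = 27900 J, Q = 25600 J, ΔU = -2300 J.

25600 J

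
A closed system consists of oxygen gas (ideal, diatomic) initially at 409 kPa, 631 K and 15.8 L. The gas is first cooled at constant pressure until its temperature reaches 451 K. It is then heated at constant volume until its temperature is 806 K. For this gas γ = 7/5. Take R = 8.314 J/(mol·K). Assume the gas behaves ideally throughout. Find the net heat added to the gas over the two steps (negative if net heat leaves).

n = P₁V₁/(RT₁) = 409×15.8/(8.314×631) = 1.23 mol.
Step 1 — Isobaric: P stays 409 kPa; V/T = const ⇒ T₂ = 451 K, V₂ = 11.3 L.
W = PΔV = 409×(11.3−15.8) kPa·L = -1840 J.
ΔU = nCvΔT = 1.23×20.8×(451−631) = -4610 J.
Q = ΔU + W = nCpΔT = -6450 J.
State after step 1: P = 409 kPa, V = 11.3 L, T = 451 K.
Step 2 — Isochoric: V stays 11.3 L; P/T = const ⇒ T₂ = 806 K, P₂ = 731 kPa.
W = 0 (no volume change).
ΔU = nCvΔT = 1.23×20.8×(806−451) = 9090 J.
Q = ΔU = 9090 J.
Net over both steps: W = -1840 J, Q = 2640 J, ΔU = 4480 J.

2640 J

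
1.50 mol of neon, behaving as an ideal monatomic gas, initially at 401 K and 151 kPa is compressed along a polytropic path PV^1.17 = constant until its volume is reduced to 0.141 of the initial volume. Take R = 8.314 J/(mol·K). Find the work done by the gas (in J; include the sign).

-11600 J

V₁ = nRT₁/P₁ = 1.50×8.314×401/151 = 33.1 L.
Polytropic n=1.17: T₂ = T₁(V₁/V₂)^(n−1) = 401×(7.09)^0.17 = 559 K; P₂ = P₁(V₁/V₂)^n = 1490 kPa.
W = (P₁V₁−P₂V₂)/(n−1) = (151×33.1−1490×4.67)/0.17 = -11600 J.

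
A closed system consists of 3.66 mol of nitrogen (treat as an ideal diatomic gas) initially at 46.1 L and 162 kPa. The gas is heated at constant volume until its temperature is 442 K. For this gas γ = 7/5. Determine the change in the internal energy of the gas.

T₁ = P₁V₁/(nR) = 162×46.1/(3.66×8.314) = 245 K.
Isochoric: V stays 46.1 L; P/T = const ⇒ T₂ = 442 K, P₂ = 292 kPa.
For an ideal gas ΔU = nCvΔT with Cv = (5/2)R = 20.8 J/(mol·K).
ΔU = 3.66×20.8×(442−245) = 15000 J.

15000 J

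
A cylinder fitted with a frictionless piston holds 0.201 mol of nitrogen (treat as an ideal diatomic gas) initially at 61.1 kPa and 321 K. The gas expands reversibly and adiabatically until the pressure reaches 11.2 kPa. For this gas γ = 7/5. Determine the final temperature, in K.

198 K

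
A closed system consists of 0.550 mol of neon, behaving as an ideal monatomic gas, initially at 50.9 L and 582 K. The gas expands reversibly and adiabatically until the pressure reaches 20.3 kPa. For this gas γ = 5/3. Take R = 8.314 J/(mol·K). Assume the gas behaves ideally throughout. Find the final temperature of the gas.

399 K

P₁ = nRT₁/V₁ = 0.550×8.314×582/50.9 = 52.3 kPa.
Adiabatic: T₂/T₁ = (P₂/P₁)^((γ−1)/γ) ⇒ T₂ = 582×(0.388)^0.400 = 399 K; V₂ = 89.8 L.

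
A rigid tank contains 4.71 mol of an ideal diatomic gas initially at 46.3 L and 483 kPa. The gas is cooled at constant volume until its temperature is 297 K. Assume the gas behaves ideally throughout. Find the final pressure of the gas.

T₁ = P₁V₁/(nR) = 483×46.3/(4.71×8.314) = 571 K.
Isochoric: V stays 46.3 L; P/T = const ⇒ T₂ = 297 K, P₂ = 251 kPa.

251 kPa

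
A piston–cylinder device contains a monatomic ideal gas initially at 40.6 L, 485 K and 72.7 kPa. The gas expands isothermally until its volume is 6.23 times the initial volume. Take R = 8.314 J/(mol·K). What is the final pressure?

Isothermal: T stays 485 K; PV = const ⇒ V₂ = 253 L, P₂ = 11.7 kPa.

11.7 kPa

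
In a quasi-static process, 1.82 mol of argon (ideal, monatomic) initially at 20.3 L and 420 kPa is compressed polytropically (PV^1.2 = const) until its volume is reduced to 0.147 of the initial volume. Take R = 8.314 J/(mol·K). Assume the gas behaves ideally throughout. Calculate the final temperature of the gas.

827 K

T₁ = P₁V₁/(nR) = 420×20.3/(1.82×8.314) = 563 K.
Polytropic n=1.2: T₂ = T₁(V₁/V₂)^(n−1) = 563×(6.80)^0.20 = 827 K; P₂ = P₁(V₁/V₂)^n = 4190 kPa.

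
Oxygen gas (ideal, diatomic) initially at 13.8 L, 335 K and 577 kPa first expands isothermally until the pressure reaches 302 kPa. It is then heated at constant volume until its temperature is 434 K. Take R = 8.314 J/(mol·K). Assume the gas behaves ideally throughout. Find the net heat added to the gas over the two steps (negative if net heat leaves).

11000 J

n = P₁V₁/(RT₁) = 577×13.8/(8.314×335) = 2.86 mol.
Step 1 — Isothermal: T stays 335 K; PV = const ⇒ V₂ = 26.4 L, P₂ = 302 kPa.
ΔU = 0 (ideal gas, T constant).
W = nRT ln(V₂/V₁) = 2.86×8.314×335×ln(1.91) = 5160 J.
Q = ΔU + W = 5160 J.
State after step 1: P = 302 kPa, V = 26.4 L, T = 335 K.
Step 2 — Isochoric: V stays 26.4 L; P/T = const ⇒ T₂ = 434 K, P₂ = 391 kPa.
W = 0 (no volume change).
ΔU = nCvΔT = 2.86×20.8×(434−335) = 5880 J.
Q = ΔU = 5880 J.
Net over both steps: W = 5160 J, Q = 11000 J, ΔU = 5880 J.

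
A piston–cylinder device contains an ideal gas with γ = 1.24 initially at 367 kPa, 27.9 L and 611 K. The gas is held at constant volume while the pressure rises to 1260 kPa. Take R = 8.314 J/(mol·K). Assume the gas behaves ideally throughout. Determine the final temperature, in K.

Isochoric: V stays 27.9 L; P/T = const ⇒ T₂ = 2100 K, P₂ = 1260 kPa.

2100 K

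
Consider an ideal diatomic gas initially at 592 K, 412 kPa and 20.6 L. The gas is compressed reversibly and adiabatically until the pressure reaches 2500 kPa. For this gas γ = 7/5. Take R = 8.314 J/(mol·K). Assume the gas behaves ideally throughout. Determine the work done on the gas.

14300 J

n = P₁V₁/(RT₁) = 412×20.6/(8.314×592) = 1.72 mol.
Adiabatic: T₂/T₁ = (P₂/P₁)^((γ−1)/γ) ⇒ T₂ = 592×(6.07)^0.286 = 991 K; V₂ = 5.68 L.
ΔU = nCvΔT = 1.72×20.8×(991−592) = 14300 J.
Q = 0 for an adiabatic process, so W = −ΔU = -14300 J.
Work done on the gas = −W_by = 14300 J.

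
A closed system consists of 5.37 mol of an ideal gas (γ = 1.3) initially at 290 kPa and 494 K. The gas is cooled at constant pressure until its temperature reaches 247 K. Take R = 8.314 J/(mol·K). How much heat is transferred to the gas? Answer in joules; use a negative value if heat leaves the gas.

V₁ = nRT₁/P₁ = 5.37×8.314×494/290 = 76.1 L.
Isobaric: P stays 290 kPa; V/T = const ⇒ T₂ = 247 K, V₂ = 38.0 L.
W = PΔV = 290×(38.0−76.1) kPa·L = -11000 J.
ΔU = nCvΔT = 5.37×27.7×(247−494) = -36800 J.
Q = ΔU + W = nCpΔT = -47800 J.

-47800 J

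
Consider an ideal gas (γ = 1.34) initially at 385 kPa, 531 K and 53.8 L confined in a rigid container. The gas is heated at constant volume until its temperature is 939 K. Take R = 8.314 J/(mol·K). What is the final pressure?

681 kPa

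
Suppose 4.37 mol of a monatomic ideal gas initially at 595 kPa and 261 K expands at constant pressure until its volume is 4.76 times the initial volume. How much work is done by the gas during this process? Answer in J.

V₁ = nRT₁/P₁ = 4.37×8.314×261/595 = 15.9 L.
Isobaric: P stays 595 kPa; V/T = const ⇒ T₂ = 1240 K, V₂ = 75.9 L.
W = PΔV = 595×(75.9−15.9) kPa·L = 35700 J.

35700 J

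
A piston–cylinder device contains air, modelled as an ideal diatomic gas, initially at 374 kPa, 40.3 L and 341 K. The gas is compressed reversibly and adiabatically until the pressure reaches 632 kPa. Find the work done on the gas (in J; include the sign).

6090 J

n = P₁V₁/(RT₁) = 374×40.3/(8.314×341) = 5.32 mol.
Adiabatic: T₂/T₁ = (P₂/P₁)^((γ−1)/γ) ⇒ T₂ = 341×(1.69)^0.286 = 396 K; V₂ = 27.7 L.
ΔU = nCvΔT = 5.32×20.8×(396−341) = 6090 J.
Q = 0 for an adiabatic process, so W = −ΔU = -6090 J.
Work done on the gas = −W_by = 6090 J.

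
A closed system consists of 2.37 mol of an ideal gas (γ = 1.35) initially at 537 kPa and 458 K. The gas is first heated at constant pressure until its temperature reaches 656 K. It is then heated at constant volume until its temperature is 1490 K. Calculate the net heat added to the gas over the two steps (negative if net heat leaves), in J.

62000 J

V₁ = nRT₁/P₁ = 2.37×8.314×458/537 = 16.8 L.
Step 1 — Isobaric: P stays 537 kPa; V/T = const ⇒ T₂ = 656 K, V₂ = 24.1 L.
W = PΔV = 537×(24.1−16.8) kPa·L = 3900 J.
ΔU = nCvΔT = 2.37×23.8×(656−458) = 11100 J.
Q = ΔU + W = nCpΔT = 15000 J.
State after step 1: P = 537 kPa, V = 24.1 L, T = 656 K.
Step 2 — Isochoric: V stays 24.1 L; P/T = const ⇒ T₂ = 1490 K, P₂ = 1220 kPa.
W = 0 (no volume change).
ΔU = nCvΔT = 2.37×23.8×(1490−656) = 47000 J.
Q = ΔU = 47000 J.
Net over both steps: W = 3900 J, Q = 62000 J, ΔU = 58100 J.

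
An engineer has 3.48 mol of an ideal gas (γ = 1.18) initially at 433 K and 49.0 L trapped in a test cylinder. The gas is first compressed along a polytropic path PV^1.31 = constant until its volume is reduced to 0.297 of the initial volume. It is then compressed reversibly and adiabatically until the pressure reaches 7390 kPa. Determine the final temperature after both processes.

P₁ = nRT₁/V₁ = 3.48×8.314×433/49.0 = 256 kPa.
Step 1 — Polytropic n=1.31: T₂ = T₁(V₁/V₂)^(n−1) = 433×(3.37)^0.31 = 631 K; P₂ = P₁(V₁/V₂)^n = 1250 kPa.
W = (P₁V₁−P₂V₂)/(n−1) = (256×49.0−1250×14.6)/0.31 = -18500 J.
ΔU = nCvΔT = 3.48×46.2×(631−433) = 31800 J.
Q = ΔU + W = 13300 J.
State after step 1: P = 1250 kPa, V = 14.6 L, T = 631 K.
Step 2 — Adiabatic: T₂/T₁ = (P₂/P₁)^((γ−1)/γ) ⇒ T₂ = 631×(5.89)^0.153 = 827 K; V₂ = 3.24 L.
ΔU = nCvΔT = 3.48×46.2×(827−631) = 31500 J.
Q = 0 for an adiabatic process, so W = −ΔU = -31500 J.
Net over both steps: W = -50000 J, Q = 13300 J, ΔU = 63300 J.

827 K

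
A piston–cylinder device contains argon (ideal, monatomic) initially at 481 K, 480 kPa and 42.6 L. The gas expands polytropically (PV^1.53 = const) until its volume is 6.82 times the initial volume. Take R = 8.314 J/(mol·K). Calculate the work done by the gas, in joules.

24600 J

n = P₁V₁/(RT₁) = 480×42.6/(8.314×481) = 5.11 mol.
Polytropic n=1.53: T₂ = T₁(V₁/V₂)^(n−1) = 481×(0.147)^0.53 = 174 K; P₂ = P₁(V₁/V₂)^n = 25.4 kPa.
W = (P₁V₁−P₂V₂)/(n−1) = (480×42.6−25.4×291)/0.53 = 24600 J.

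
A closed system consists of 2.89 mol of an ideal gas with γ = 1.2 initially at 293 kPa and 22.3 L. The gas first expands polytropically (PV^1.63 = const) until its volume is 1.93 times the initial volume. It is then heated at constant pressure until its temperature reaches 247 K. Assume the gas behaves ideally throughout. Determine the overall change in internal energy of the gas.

T₁ = P₁V₁/(nR) = 293×22.3/(2.89×8.314) = 272 K.
Step 1 — Polytropic n=1.63: T₂ = T₁(V₁/V₂)^(n−1) = 272×(0.518)^0.63 = 180 K; P₂ = P₁(V₁/V₂)^n = 100 kPa.
W = (P₁V₁−P₂V₂)/(n−1) = (293×22.3−100×43.0)/0.63 = 3520 J.
ΔU = nCvΔT = 2.89×41.6×(180−272) = -11100 J.
Q = ΔU + W = -7560 J.
State after step 1: P = 100 kPa, V = 43.0 L, T = 180 K.
Step 2 — Isobaric: P stays 100 kPa; V/T = const ⇒ T₂ = 247 K, V₂ = 59.2 L.
W = PΔV = 100×(59.2−43.0) kPa·L = 1620 J.
ΔU = nCvΔT = 2.89×41.6×(247−180) = 8080 J.
Q = ΔU + W = nCpΔT = 9700 J.
Net over both steps: W = 5130 J, Q = 2140 J, ΔU = -3000 J.

-3000 J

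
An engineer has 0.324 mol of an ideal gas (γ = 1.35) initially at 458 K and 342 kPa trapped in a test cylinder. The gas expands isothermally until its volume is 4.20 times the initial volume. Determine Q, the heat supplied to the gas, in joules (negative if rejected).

1770 J

V₁ = nRT₁/P₁ = 0.324×8.314×458/342 = 3.61 L.
Isothermal: T stays 458 K; PV = const ⇒ V₂ = 15.2 L, P₂ = 81.4 kPa.
ΔU = 0 (ideal gas, T constant).
W = nRT ln(V₂/V₁) = 0.324×8.314×458×ln(4.20) = 1770 J.
Q = ΔU + W = 1770 J.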